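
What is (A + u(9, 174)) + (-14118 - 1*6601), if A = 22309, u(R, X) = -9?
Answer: 1581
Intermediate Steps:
(A + u(9, 174)) + (-14118 - 1*6601) = (22309 - 9) + (-14118 - 1*6601) = 22300 + (-14118 - 6601) = 22300 - 20719 = 1581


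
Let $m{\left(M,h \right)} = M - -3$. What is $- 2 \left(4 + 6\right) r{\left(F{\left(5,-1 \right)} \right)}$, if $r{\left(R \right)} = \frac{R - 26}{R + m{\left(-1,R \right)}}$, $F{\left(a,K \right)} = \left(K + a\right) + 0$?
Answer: $\frac{220}{3} \approx 73.333$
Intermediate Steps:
$m{\left(M,h \right)} = 3 + M$ ($m{\left(M,h \right)} = M + 3 = 3 + M$)
$F{\left(a,K \right)} = K + a$
$r{\left(R \right)} = \frac{-26 + R}{2 + R}$ ($r{\left(R \right)} = \frac{R - 26}{R + \left(3 - 1\right)} = \frac{-26 + R}{R + 2} = \frac{-26 + R}{2 + R}$)
$- 2 \left(4 + 6\right) r{\left(F{\left(5,-1 \right)} \right)} = - 2 \left(4 + 6\right) \frac{-26 + \left(-1 + 5\right)}{2 + \left(-1 + 5\right)} = \left(-2\right) 10 \frac{-26 + 4}{2 + 4} = - 20 \cdot \frac{1}{6} \left(-22\right) = \left(-20\right) \left(- \frac{11}{3}\right) = \frac{220}{3}$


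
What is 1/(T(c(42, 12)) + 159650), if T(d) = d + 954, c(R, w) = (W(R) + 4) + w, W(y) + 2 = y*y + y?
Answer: 1/162424 ≈ 6.1567e-6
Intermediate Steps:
W(y) = -2 + y + y**2 (W(y) = -2 + (y*y + y) = -2 + (y**2 + y) = -2 + (y + y**2) = -2 + y + y**2)
c(R, w) = 2 + R + w + R**2 (c(R, w) = ((-2 + R + R**2) + 4) + w = (2 + R + R**2) + w = 2 + R + w + R**2)
T(d) = 954 + d
1/(T(c(42, 12)) + 159650) = 1/((954 + (2 + 42 + 12 + 42**2)) + 159650) = 1/((954 + (2 + 42 + 12 + 1764)) + 159650) = 1/((954 + 1820) + 159650) = 1/(2774 + 159650) = 1/162424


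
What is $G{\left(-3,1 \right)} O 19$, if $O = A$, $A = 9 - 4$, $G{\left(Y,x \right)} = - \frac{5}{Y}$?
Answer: $\frac{475}{3} \approx 158.33$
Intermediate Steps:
$A = 5$
$O = 5$
$G{\left(-3,1 \right)} O 19 = - \frac{5}{-3} \cdot 5 \cdot 19 = \left(-5\right) \left(- \frac{1}{3}\right) 5 \cdot 19 = \frac{5}{3} \cdot 5 \cdot 19 = \frac{25}{3} \cdot 19 = \frac{475}{3}$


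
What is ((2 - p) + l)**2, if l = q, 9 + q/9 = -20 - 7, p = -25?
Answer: 88209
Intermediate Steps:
q = -324 (q = -81 + 9*(-20 - 7) = -81 + 9*(-27) = -81 - 243 = -324)
l = -324
((2 - p) + l)**2 = ((2 - 1*(-25)) - 324)**2 = ((2 + 25) - 324)**2 = (27 - 324)**2 = (-297)**2 = 88209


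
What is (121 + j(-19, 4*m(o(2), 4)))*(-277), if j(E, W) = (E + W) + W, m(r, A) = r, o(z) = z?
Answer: -32686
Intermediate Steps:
j(E, W) = E + 2*W
(121 + j(-19, 4*m(o(2), 4)))*(-277) = (121 + (-19 + 2*(4*2)))*(-277) = (121 + (-19 + 2*8))*(-277) = (121 + (-19 + 16))*(-277) = (121 - 3)*(-277) = 118*(-277) = -32686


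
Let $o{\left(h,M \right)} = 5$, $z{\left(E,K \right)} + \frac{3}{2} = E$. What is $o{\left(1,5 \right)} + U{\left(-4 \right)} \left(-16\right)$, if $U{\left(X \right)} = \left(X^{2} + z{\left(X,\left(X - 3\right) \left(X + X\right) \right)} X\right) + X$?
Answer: $-539$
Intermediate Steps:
$z{\left(E,K \right)} = - \frac{3}{2} + E$
$U{\left(X \right)} = X + X^{2} + X \left(- \frac{3}{2} + X\right)$ ($U{\left(X \right)} = \left(X^{2} + \left(- \frac{3}{2} + X\right) X\right) + X = \left(X^{2} + X \left(- \frac{3}{2} + X\right)\right) + X = X + X^{2} + X \left(- \frac{3}{2} + X\right)$)
$o{\left(1,5 \right)} + U{\left(-4 \right)} \left(-16\right) = 5 + \frac{1}{2} \left(-4\right) \left(-1 + 4 \left(-4\right)\right) \left(-16\right) = 5 + \frac{1}{2} \left(-4\right) \left(-1 - 16\right) \left(-16\right) = 5 + \frac{1}{2} \left(-4\right) \left(-17\right) \left(-16\right) = 5 + 34 \left(-16\right) = 5 - 544 = -539$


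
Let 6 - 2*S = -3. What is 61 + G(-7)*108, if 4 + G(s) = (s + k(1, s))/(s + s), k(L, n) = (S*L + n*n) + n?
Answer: -4730/7 ≈ -675.71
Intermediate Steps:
S = 9/2 (S = 3 - 1/2*(-3) = 3 + 3/2 = 9/2 ≈ 4.5000)
k(L, n) = n + n**2 + 9*L/2 (k(L, n) = (9*L/2 + n*n) + n = (9*L/2 + n**2) + n = (n**2 + 9*L/2) + n = n + n**2 + 9*L/2)
G(s) = -4 + (9/2 + s**2 + 2*s)/(2*s) (G(s) = -4 + (s + (s + s**2 + (9/2)*1))/(s + s) = -4 + (s + (s + s**2 + 9/2))/((2*s)) = -4 + (s + (9/2 + s + s**2))*(1/(2*s)) = -4 + (9/2 + s**2 + 2*s)*(1/(2*s)) = -4 + (9/2 + s**2 + 2*s)/(2*s))
61 + G(-7)*108 = 61 + (-3 + (1/2)*(-7) + (9/4)/(-7))*108 = 61 + (-3 - 7/2 + (9/4)*(-1/7))*108 = 61 + (-3 - 7/2 - 9/28)*108 = 61 - 191/28*108 = 61 - 5157/7 = -4730/7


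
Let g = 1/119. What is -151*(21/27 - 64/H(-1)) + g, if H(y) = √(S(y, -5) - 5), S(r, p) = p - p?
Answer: -125774/1071 - 9664*I*√5/5 ≈ -117.44 - 4321.9*I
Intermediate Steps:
S(r, p) = 0
H(y) = I*√5 (H(y) = √(0 - 5) = √(-5) = I*√5)
g = 1/119 ≈ 0.0084034
-151*(21/27 - 64/H(-1)) + g = -151*(21/27 - 64*(-I*√5/5)) + 1/119 = -151*(21*(1/27) - (-64)*I*√5/5) + 1/119 = -151*(7/9 + 64*I*√5/5) + 1/119 = (-1057/9 - 9664*I*√5/5) + 1/119 = -125774/1071 - 9664*I*√5/5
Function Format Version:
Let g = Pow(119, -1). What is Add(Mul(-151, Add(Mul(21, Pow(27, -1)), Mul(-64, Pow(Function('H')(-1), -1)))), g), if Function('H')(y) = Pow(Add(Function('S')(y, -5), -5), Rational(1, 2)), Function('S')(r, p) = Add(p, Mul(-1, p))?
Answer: Add(Rational(-125774, 1071), Mul(Rational(-9664, 5), I, Pow(5, Rational(1, 2)))) ≈ Add(-117.44, Mul(-4321.9, I))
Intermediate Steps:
Function('S')(r, p) = 0
Function('H')(y) = Mul(I, Pow(5, Rational(1, 2))) (Function('H')(y) = Pow(Add(0, -5), Rational(1, 2)) = Pow(-5, Rational(1, 2)) = Mul(I, Pow(5, Rational(1, 2))))
g = Rational(1, 119) ≈ 0.0084034
Add(Mul(-151, Add(Mul(21, Pow(27, -1)), Mul(-64, Pow(Function('H')(-1), -1)))), g) = Add(Mul(-151, Add(Mul(21, Pow(27, -1)), Mul(-64, Pow(Mul(I, Pow(5, Rational(1, 2))), -1)))), Rational(1, 119)) = Add(Mul(-151, Add(Mul(21, Rational(1, 27)), Mul(-64, Mul(Rational(-1, 5), I, Pow(5, Rational(1, 2)))))), Rational(1, 119)) = Add(Mul(-151, Add(Rational(7, 9), Mul(Rational(64, 5), I, Pow(5, Rational(1, 2))))), Rational(1, 119)) = Add(Add(Rational(-1057, 9), Mul(Rational(-9664, 5), I, Pow(5, Rational(1, 2)))), Rational(1, 119)) = Add(Rational(-125774, 1071), Mul(Rational(-9664, 5), I, Pow(5, Rational(1, 2))))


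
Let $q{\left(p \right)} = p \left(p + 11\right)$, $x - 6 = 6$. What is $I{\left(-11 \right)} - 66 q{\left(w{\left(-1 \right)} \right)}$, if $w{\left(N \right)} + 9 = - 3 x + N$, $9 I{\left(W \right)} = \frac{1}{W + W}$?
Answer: $- \frac{21039481}{198} \approx -1.0626 \cdot 10^{5}$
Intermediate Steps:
$x = 12$ ($x = 6 + 6 = 12$)
$I{\left(W \right)} = \frac{1}{18 W}$ ($I{\left(W \right)} = \frac{1}{9 \left(W + W\right)} = \frac{1}{9 \cdot 2 W} = \frac{\frac{1}{2} \frac{1}{W}}{9} = \frac{1}{18 W}$)
$w{\left(N \right)} = -45 + N$ ($w{\left(N \right)} = -9 + \left(\left(-3\right) 12 + N\right) = -9 + \left(-36 + N\right) = -45 + N$)
$q{\left(p \right)} = p \left(11 + p\right)$
$I{\left(-11 \right)} - 66 q{\left(w{\left(-1 \right)} \right)} = \frac{1}{18 \left(-11\right)} - 66 \left(-45 - 1\right) \left(11 - 46\right) = \frac{1}{18} \left(- \frac{1}{11}\right) - 66 \left(- 46 \left(11 - 46\right)\right) = - \frac{1}{198} - 66 \left(\left(-46\right) \left(-35\right)\right) = - \frac{1}{198} - 106260 = - \frac{21039481}{198}$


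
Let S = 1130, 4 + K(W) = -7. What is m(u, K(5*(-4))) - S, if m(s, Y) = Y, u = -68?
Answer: -1141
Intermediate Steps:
K(W) = -11 (K(W) = -4 - 7 = -11)
m(u, K(5*(-4))) - S = -11 - 1*1130 = -11 - 1130 = -1141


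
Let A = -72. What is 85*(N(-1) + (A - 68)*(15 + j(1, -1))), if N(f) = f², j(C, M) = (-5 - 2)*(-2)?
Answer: -345015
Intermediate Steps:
j(C, M) = 14 (j(C, M) = -7*(-2) = 14)
85*(N(-1) + (A - 68)*(15 + j(1, -1))) = 85*((-1)² + (-72 - 68)*(15 + 14)) = 85*(1 - 140*29) = 85*(1 - 4060) = 85*(-4059) = -345015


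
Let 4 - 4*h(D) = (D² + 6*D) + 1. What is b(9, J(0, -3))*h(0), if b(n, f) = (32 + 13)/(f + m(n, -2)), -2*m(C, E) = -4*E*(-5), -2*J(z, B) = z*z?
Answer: 27/16 ≈ 1.6875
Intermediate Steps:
J(z, B) = -z²/2 (J(z, B) = -z*z/2 = -z²/2)
h(D) = ¾ - 3*D/2 - D²/4 (h(D) = 1 - ((D² + 6*D) + 1)/4 = 1 - (1 + D² + 6*D)/4 = 1 + (-¼ - 3*D/2 - D²/4) = ¾ - 3*D/2 - D²/4)
m(C, E) = -10*E (m(C, E) = -(-4*E)*(-5)/2 = -10*E)
b(n, f) = 45/(20 + f) (b(n, f) = (32 + 13)/(f - 10*(-2)) = 45/(f + 20) = 45/(20 + f))
b(9, J(0, -3))*h(0) = (45/(20 - ½*0²))*(¾ - 3/2*0 - ¼*0²) = (45/(20 - ½*0))*(¾ + 0 - ¼*0) = (45/(20 + 0))*(¾ + 0 + 0) = (45/20)*(¾) = (45*(1/20))*(¾) = (9/4)*(¾) = 27/16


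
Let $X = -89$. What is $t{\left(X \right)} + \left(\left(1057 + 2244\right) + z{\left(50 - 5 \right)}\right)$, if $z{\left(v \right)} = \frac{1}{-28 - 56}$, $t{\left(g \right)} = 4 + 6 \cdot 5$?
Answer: $\frac{280139}{84} \approx 3335.0$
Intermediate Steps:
$t{\left(g \right)} = 34$ ($t{\left(g \right)} = 4 + 30 = 34$)
$z{\left(v \right)} = - \frac{1}{84}$ ($z{\left(v \right)} = \frac{1}{-84} = - \frac{1}{84}$)
$t{\left(X \right)} + \left(\left(1057 + 2244\right) + z{\left(50 - 5 \right)}\right) = 34 + \left(\left(1057 + 2244\right) - \frac{1}{84}\right) = 34 + \left(3301 - \frac{1}{84}\right) = 34 + \frac{277283}{84} = \frac{280139}{84}$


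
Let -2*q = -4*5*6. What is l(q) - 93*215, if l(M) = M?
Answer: -19935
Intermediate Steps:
q = 60 (q = -(-4*5)*6/2 = -(-10)*6 = -½*(-120) = 60)
l(q) - 93*215 = 60 - 93*215 = 60 - 19995 = -19935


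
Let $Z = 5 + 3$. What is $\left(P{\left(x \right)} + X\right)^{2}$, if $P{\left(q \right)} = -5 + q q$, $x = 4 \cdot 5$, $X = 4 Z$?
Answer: $182329$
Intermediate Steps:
$Z = 8$
$X = 32$ ($X = 4 \cdot 8 = 32$)
$x = 20$
$P{\left(q \right)} = -5 + q^{2}$
$\left(P{\left(x \right)} + X\right)^{2} = \left(\left(-5 + 20^{2}\right) + 32\right)^{2} = \left(\left(-5 + 400\right) + 32\right)^{2} = \left(395 + 32\right)^{2} = 427^{2} = 182329$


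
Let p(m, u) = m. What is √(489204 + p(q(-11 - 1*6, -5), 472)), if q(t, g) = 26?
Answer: √489230 ≈ 699.45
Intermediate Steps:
√(489204 + p(q(-11 - 1*6, -5), 472)) = √(489204 + 26) = √489230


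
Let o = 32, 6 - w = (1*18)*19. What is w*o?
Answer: -10752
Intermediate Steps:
w = -336 (w = 6 - 1*18*19 = 6 - 18*19 = 6 - 1*342 = 6 - 342 = -336)
w*o = -336*32 = -10752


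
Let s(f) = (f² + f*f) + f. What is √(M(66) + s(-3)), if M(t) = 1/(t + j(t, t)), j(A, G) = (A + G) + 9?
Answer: √71438/69 ≈ 3.8736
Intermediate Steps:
s(f) = f + 2*f² (s(f) = (f² + f²) + f = 2*f² + f = f + 2*f²)
j(A, G) = 9 + A + G
M(t) = 1/(9 + 3*t) (M(t) = 1/(t + (9 + t + t)) = 1/(t + (9 + 2*t)) = 1/(9 + 3*t))
√(M(66) + s(-3)) = √(1/(3*(3 + 66)) - 3*(1 + 2*(-3))) = √((⅓)/69 - 3*(1 - 6)) = √((⅓)*(1/69) - 3*(-5)) = √(1/207 + 15) = √(3106/207) = √71438/69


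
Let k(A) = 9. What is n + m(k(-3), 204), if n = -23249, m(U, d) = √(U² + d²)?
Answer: -23249 + 3*√4633 ≈ -23045.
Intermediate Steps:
n + m(k(-3), 204) = -23249 + √(9² + 204²) = -23249 + √(81 + 41616) = -23249 + √41697 = -23249 + 3*√4633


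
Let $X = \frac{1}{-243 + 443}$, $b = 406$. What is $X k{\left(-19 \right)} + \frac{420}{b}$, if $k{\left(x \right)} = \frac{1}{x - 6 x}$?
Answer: $\frac{570029}{551000} \approx 1.0345$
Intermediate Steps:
$k{\left(x \right)} = - \frac{1}{5 x}$ ($k{\left(x \right)} = \frac{1}{\left(-5\right) x} = - \frac{1}{5 x}$)
$X = \frac{1}{200} \approx 0.005$
$X k{\left(-19 \right)} + \frac{420}{b} = \frac{\left(- \frac{1}{5}\right) \frac{1}{-19}}{200} + \frac{420}{406} = \frac{\left(- \frac{1}{5}\right) \left(- \frac{1}{19}\right)}{200} + 420 \cdot \frac{1}{406} = \frac{1}{200} \cdot \frac{1}{95} + \frac{30}{29} = \frac{1}{19000} + \frac{30}{29} = \frac{570029}{551000}$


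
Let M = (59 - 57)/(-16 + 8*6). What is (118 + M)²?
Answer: 3568321/256 ≈ 13939.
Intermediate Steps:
M = 1/16 (M = 2/(-16 + 48) = 2/32 = 2*(1/32) = 1/16 ≈ 0.062500)
(118 + M)² = (118 + 1/16)² = (1889/16)² = 3568321/256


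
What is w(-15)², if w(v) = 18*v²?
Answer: 16402500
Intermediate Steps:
w(-15)² = (18*(-15)²)² = (18*225)² = 4050² = 16402500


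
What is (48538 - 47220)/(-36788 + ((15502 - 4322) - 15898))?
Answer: -659/20753 ≈ -0.031754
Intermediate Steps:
(48538 - 47220)/(-36788 + ((15502 - 4322) - 15898)) = 1318/(-36788 + (11180 - 15898)) = 1318/(-36788 - 4718) = 1318/(-41506) = 1318*(-1/41506) = -659/20753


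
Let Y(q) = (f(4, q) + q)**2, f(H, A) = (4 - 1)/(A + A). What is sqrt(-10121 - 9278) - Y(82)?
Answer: -180929401/26896 + I*sqrt(19399) ≈ -6727.0 + 139.28*I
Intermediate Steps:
f(H, A) = 3/(2*A) (f(H, A) = 3/((2*A)) = 3*(1/(2*A)) = 3/(2*A))
Y(q) = (q + 3/(2*q))**2 (Y(q) = (3/(2*q) + q)**2 = (q + 3/(2*q))**2)
sqrt(-10121 - 9278) - Y(82) = sqrt(-10121 - 9278) - (82 + (3/2)/82)**2 = sqrt(-19399) - (82 + (3/2)*(1/82))**2 = I*sqrt(19399) - (82 + 3/164)**2 = I*sqrt(19399) - (13451/164)**2 = I*sqrt(19399) - 1*180929401/26896 = I*sqrt(19399) - 180929401/26896 = -180929401/26896 + I*sqrt(19399)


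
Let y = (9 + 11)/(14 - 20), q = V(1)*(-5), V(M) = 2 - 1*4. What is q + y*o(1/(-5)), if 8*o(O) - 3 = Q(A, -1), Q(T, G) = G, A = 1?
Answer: 55/6 ≈ 9.1667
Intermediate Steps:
V(M) = -2 (V(M) = 2 - 4 = -2)
o(O) = ¼ (o(O) = 3/8 + (⅛)*(-1) = 3/8 - ⅛ = ¼)
q = 10 (q = -2*(-5) = 10)
y = -10/3 (y = 20/(-6) = 20*(-⅙) = -10/3 ≈ -3.3333)
q + y*o(1/(-5)) = 10 - 10/3*¼ = 10 - ⅚ = 55/6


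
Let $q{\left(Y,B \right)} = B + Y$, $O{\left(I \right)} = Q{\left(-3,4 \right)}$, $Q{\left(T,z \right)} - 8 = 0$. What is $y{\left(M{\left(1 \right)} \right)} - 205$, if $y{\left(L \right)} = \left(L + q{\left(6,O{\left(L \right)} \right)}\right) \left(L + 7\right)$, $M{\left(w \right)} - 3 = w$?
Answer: $-7$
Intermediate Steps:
$M{\left(w \right)} = 3 + w$
$Q{\left(T,z \right)} = 8$ ($Q{\left(T,z \right)} = 8 + 0 = 8$)
$O{\left(I \right)} = 8$
$y{\left(L \right)} = \left(7 + L\right) \left(14 + L\right)$ ($y{\left(L \right)} = \left(L + \left(8 + 6\right)\right) \left(L + 7\right) = \left(L + 14\right) \left(7 + L\right) = \left(14 + L\right) \left(7 + L\right) = \left(7 + L\right) \left(14 + L\right)$)
$y{\left(M{\left(1 \right)} \right)} - 205 = \left(98 + \left(3 + 1\right)^{2} + 21 \left(3 + 1\right)\right) - 205 = \left(98 + 4^{2} + 21 \cdot 4\right) - 205 = \left(98 + 16 + 84\right) - 205 = 198 - 205 = -7$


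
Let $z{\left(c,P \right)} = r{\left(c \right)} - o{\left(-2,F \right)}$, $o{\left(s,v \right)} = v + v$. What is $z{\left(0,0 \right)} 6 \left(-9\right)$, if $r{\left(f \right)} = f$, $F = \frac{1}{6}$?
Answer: $18$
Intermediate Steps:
$F = \frac{1}{6} \approx 0.16667$
$o{\left(s,v \right)} = 2 v$
$z{\left(c,P \right)} = - \frac{1}{3} + c$ ($z{\left(c,P \right)} = c - 2 \cdot \frac{1}{6} = c - \frac{1}{3} = - \frac{1}{3} + c$)
$z{\left(0,0 \right)} 6 \left(-9\right) = \left(- \frac{1}{3} + 0\right) 6 \left(-9\right) = \left(- \frac{1}{3}\right) 6 \left(-9\right) = \left(-2\right) \left(-9\right) = 18$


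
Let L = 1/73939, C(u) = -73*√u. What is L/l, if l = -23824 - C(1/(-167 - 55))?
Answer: -5288928/9316567315087939 - 73*I*√222/9316567315087939 ≈ -5.6769e-10 - 1.1675e-13*I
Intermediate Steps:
l = -23824 + 73*I*√222/222 (l = -23824 - (-73)*√(1/(-167 - 55)) = -23824 - (-73)*√(1/(-222)) = -23824 - (-73)*√(-1/222) = -23824 - (-73)*I*√222/222 = -23824 + 73*I*√222/222 ≈ -23824.0 + 4.8994*I)
L = 1/73939 ≈ 1.3525e-5
L/l = 1/(73939*(-23824 + 73*I*√222/222))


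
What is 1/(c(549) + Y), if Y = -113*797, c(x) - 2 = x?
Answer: -1/89510 ≈ -1.1172e-5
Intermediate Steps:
c(x) = 2 + x
Y = -90061
1/(c(549) + Y) = 1/((2 + 549) - 90061) = 1/(551 - 90061) = 1/(-89510) = -1/89510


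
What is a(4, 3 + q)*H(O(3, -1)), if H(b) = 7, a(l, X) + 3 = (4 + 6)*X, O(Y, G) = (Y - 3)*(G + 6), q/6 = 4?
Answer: 1869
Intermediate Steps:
q = 24 (q = 6*4 = 24)
O(Y, G) = (-3 + Y)*(6 + G)
a(l, X) = -3 + 10*X (a(l, X) = -3 + (4 + 6)*X = -3 + 10*X)
a(4, 3 + q)*H(O(3, -1)) = (-3 + 10*(3 + 24))*7 = (-3 + 10*27)*7 = (-3 + 270)*7 = 267*7 = 1869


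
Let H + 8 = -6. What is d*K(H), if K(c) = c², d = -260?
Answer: -50960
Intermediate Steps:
H = -14 (H = -8 - 6 = -14)
d*K(H) = -260*(-14)² = -260*196 = -50960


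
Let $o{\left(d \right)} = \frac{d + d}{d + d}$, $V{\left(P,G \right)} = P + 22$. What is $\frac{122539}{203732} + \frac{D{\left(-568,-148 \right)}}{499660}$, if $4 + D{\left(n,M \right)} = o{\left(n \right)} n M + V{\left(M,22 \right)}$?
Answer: $\frac{19581969607}{25449182780} \approx 0.76945$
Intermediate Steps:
$V{\left(P,G \right)} = 22 + P$
$o{\left(d \right)} = 1$ ($o{\left(d \right)} = \frac{2 d}{2 d} = 2 d \frac{1}{2 d} = 1$)
$D{\left(n,M \right)} = 18 + M + M n$ ($D{\left(n,M \right)} = -4 + \left(1 n M + \left(22 + M\right)\right) = -4 + \left(n M + \left(22 + M\right)\right) = -4 + \left(M n + \left(22 + M\right)\right) = -4 + \left(22 + M + M n\right) = 18 + M + M n$)
$\frac{122539}{203732} + \frac{D{\left(-568,-148 \right)}}{499660} = \frac{122539}{203732} + \frac{18 - 148 - -84064}{499660} = 122539 \cdot \frac{1}{203732} + \left(18 - 148 + 84064\right) \frac{1}{499660} = \frac{122539}{203732} + 83934 \cdot \frac{1}{499660} = \frac{122539}{203732} + \frac{41967}{249830} = \frac{19581969607}{25449182780}$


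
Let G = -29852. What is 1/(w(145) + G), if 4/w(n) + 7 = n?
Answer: -69/2059786 ≈ -3.3499e-5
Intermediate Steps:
w(n) = 4/(-7 + n)
1/(w(145) + G) = 1/(4/(-7 + 145) - 29852) = 1/(4/138 - 29852) = 1/(4*(1/138) - 29852) = 1/(2/69 - 29852) = 1/(-2059786/69) = -69/2059786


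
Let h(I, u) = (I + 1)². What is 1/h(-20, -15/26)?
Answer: 1/361 ≈ 0.0027701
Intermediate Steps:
h(I, u) = (1 + I)²
1/h(-20, -15/26) = 1/((1 - 20)²) = 1/((-19)²) = 1/361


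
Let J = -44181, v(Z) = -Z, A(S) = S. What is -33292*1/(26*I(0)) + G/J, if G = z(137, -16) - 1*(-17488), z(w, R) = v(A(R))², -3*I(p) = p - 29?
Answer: -76310354/574353 ≈ -132.86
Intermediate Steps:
I(p) = 29/3 - p/3 (I(p) = -(p - 29)/3 = -(-29 + p)/3 = 29/3 - p/3)
z(w, R) = R² (z(w, R) = (-R)² = R²)
G = 17744 (G = (-16)² - 1*(-17488) = 256 + 17488 = 17744)
-33292*1/(26*I(0)) + G/J = -33292*1/(26*(29/3 - ⅓*0)) + 17744/(-44181) = -33292*1/(26*(29/3 + 0)) + 17744*(-1/44181) = -33292/(26*(29/3)) - 17744/44181 = -33292/754/3 - 17744/44181 = -33292*3/754 - 17744/44181 = -1722/13 - 17744/44181 = -76310354/574353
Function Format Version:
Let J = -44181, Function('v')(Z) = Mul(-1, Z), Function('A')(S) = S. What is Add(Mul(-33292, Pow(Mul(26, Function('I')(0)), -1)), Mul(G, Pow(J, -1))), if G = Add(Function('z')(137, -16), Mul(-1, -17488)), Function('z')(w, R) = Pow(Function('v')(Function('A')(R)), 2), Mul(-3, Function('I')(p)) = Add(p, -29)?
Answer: Rational(-76310354, 574353) ≈ -132.86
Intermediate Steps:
Function('I')(p) = Add(Rational(29, 3), Mul(Rational(-1, 3), p)) (Function('I')(p) = Mul(Rational(-1, 3), Add(p, -29)) = Mul(Rational(-1, 3), Add(-29, p)) = Add(Rational(29, 3), Mul(Rational(-1, 3), p)))
Function('z')(w, R) = Pow(R, 2) (Function('z')(w, R) = Pow(Mul(-1, R), 2) = Pow(R, 2))
G = 17744 (G = Add(Pow(-16, 2), Mul(-1, -17488)) = Add(256, 17488) = 17744)
Add(Mul(-33292, Pow(Mul(26, Function('I')(0)), -1)), Mul(G, Pow(J, -1))) = Add(Mul(-33292, Pow(Mul(26, Add(Rational(29, 3), Mul(Rational(-1, 3), 0))), -1)), Mul(17744, Pow(-44181, -1))) = Add(Mul(-33292, Pow(Mul(26, Add(Rational(29, 3), 0)), -1)), Mul(17744, Rational(-1, 44181))) = Add(Mul(-33292, Pow(Mul(26, Rational(29, 3)), -1)), Rational(-17744, 44181)) = Add(Mul(-33292, Pow(Rational(754, 3), -1)), Rational(-17744, 44181)) = Add(Mul(-33292, Rational(3, 754)), Rational(-17744, 44181)) = Add(Rational(-1722, 13), Rational(-17744, 44181)) = Rational(-76310354, 574353)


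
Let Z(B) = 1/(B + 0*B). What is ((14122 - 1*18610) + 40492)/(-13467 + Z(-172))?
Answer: -6192688/2316325 ≈ -2.6735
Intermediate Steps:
Z(B) = 1/B (Z(B) = 1/(B + 0) = 1/B)
((14122 - 1*18610) + 40492)/(-13467 + Z(-172)) = ((14122 - 1*18610) + 40492)/(-13467 + 1/(-172)) = ((14122 - 18610) + 40492)/(-13467 - 1/172) = (-4488 + 40492)/(-2316325/172) = 36004*(-172/2316325) = -6192688/2316325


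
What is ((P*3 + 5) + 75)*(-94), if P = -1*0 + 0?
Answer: -7520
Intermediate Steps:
P = 0 (P = 0 + 0 = 0)
((P*3 + 5) + 75)*(-94) = ((0*3 + 5) + 75)*(-94) = ((0 + 5) + 75)*(-94) = (5 + 75)*(-94) = 80*(-94) = -7520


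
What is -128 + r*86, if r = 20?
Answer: 1592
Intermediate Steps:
-128 + r*86 = -128 + 20*86 = -128 + 1720 = 1592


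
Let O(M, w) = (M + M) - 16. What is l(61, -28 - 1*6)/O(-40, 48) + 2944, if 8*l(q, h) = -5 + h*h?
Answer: 2259841/768 ≈ 2942.5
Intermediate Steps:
l(q, h) = -5/8 + h²/8 (l(q, h) = (-5 + h*h)/8 = (-5 + h²)/8 = -5/8 + h²/8)
O(M, w) = -16 + 2*M (O(M, w) = 2*M - 16 = -16 + 2*M)
l(61, -28 - 1*6)/O(-40, 48) + 2944 = (-5/8 + (-28 - 1*6)²/8)/(-16 + 2*(-40)) + 2944 = (-5/8 + (-28 - 6)²/8)/(-16 - 80) + 2944 = (-5/8 + (⅛)*(-34)²)/(-96) + 2944 = (-5/8 + (⅛)*1156)*(-1/96) + 2944 = (-5/8 + 289/2)*(-1/96) + 2944 = (1151/8)*(-1/96) + 2944 = -1151/768 + 2944 = 2259841/768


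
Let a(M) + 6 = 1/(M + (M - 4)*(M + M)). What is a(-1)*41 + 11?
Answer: -2074/9 ≈ -230.44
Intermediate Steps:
a(M) = -6 + 1/(M + 2*M*(-4 + M)) (a(M) = -6 + 1/(M + (M - 4)*(M + M)) = -6 + 1/(M + (-4 + M)*(2*M)) = -6 + 1/(M + 2*M*(-4 + M)))
a(-1)*41 + 11 = ((1 - 12*(-1)² + 42*(-1))/((-1)*(-7 + 2*(-1))))*41 + 11 = -(1 - 12*1 - 42)/(-7 - 2)*41 + 11 = -1*(1 - 12 - 42)/(-9)*41 + 11 = -1*(-⅑)*(-53)*41 + 11 = -53/9*41 + 11 = -2173/9 + 11 = -2074/9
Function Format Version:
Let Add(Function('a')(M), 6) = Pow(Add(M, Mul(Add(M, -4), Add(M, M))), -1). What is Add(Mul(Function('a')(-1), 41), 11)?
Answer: Rational(-2074, 9) ≈ -230.44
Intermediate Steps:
Function('a')(M) = Add(-6, Pow(Add(M, Mul(2, M, Add(-4, M))), -1)) (Function('a')(M) = Add(-6, Pow(Add(M, Mul(Add(M, -4), Add(M, M))), -1)) = Add(-6, Pow(Add(M, Mul(Add(-4, M), Mul(2, M))), -1)) = Add(-6, Pow(Add(M, Mul(2, M, Add(-4, M))), -1)))
Add(Mul(Function('a')(-1), 41), 11) = Add(Mul(Mul(Pow(-1, -1), Pow(Add(-7, Mul(2, -1)), -1), Add(1, Mul(-12, Pow(-1, 2)), Mul(42, -1))), 41), 11) = Add(Mul(Mul(-1, Pow(Add(-7, -2), -1), Add(1, Mul(-12, 1), -42)), 41), 11) = Add(Mul(Mul(-1, Pow(-9, -1), Add(1, -12, -42)), 41), 11) = Add(Mul(Mul(-1, Rational(-1, 9), -53), 41), 11) = Add(Mul(Rational(-53, 9), 41), 11) = Add(Rational(-2173, 9), 11) = Rational(-2074, 9)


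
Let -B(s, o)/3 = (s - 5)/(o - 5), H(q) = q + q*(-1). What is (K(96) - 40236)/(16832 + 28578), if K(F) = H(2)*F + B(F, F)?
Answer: -40239/45410 ≈ -0.88613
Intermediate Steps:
H(q) = 0 (H(q) = q - q = 0)
B(s, o) = -3*(-5 + s)/(-5 + o) (B(s, o) = -3*(s - 5)/(o - 5) = -3*(-5 + s)/(-5 + o))
K(F) = 3*(5 - F)/(-5 + F) (K(F) = 0*F + 3*(5 - F)/(-5 + F) = 0 + 3*(5 - F)/(-5 + F) = 3*(5 - F)/(-5 + F))
(K(96) - 40236)/(16832 + 28578) = (-3 - 40236)/(16832 + 28578) = -40239/45410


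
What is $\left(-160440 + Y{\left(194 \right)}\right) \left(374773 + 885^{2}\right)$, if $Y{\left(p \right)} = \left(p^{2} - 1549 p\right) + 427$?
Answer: $-489697668234$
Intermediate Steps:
$Y{\left(p \right)} = 427 + p^{2} - 1549 p$
$\left(-160440 + Y{\left(194 \right)}\right) \left(374773 + 885^{2}\right) = \left(-160440 + \left(427 + 194^{2} - 300506\right)\right) \left(374773 + 885^{2}\right) = \left(-160440 + \left(427 + 37636 - 300506\right)\right) \left(374773 + 783225\right) = \left(-160440 - 262443\right) 1157998 = \left(-422883\right) 1157998 = -489697668234$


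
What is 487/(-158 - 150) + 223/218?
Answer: -18741/33572 ≈ -0.55823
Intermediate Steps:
487/(-158 - 150) + 223/218 = 487/(-308) + 223*(1/218) = 487*(-1/308) + 223/218 = -487/308 + 223/218 = -18741/33572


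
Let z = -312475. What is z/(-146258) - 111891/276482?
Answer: 17507189768/10109426089 ≈ 1.7318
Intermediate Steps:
z/(-146258) - 111891/276482 = -312475/(-146258) - 111891/276482 = -312475*(-1/146258) - 111891*1/276482 = 312475/146258 - 111891/276482 = 17507189768/10109426089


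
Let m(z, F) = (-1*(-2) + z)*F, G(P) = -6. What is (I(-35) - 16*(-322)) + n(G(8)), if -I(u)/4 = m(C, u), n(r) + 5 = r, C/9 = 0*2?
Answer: 5421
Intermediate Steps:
C = 0 (C = 9*(0*2) = 9*0 = 0)
n(r) = -5 + r
m(z, F) = F*(2 + z) (m(z, F) = (2 + z)*F = F*(2 + z))
I(u) = -8*u (I(u) = -4*u*(2 + 0) = -4*u*2 = -8*u)
(I(-35) - 16*(-322)) + n(G(8)) = (-8*(-35) - 16*(-322)) + (-5 - 6) = (280 + 5152) - 11 = 5432 - 11 = 5421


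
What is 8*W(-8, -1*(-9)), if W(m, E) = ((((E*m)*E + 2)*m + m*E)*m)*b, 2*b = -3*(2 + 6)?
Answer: 3913728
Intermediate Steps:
b = -12 (b = (-3*(2 + 6))/2 = (-3*8)/2 = (½)*(-24) = -12)
W(m, E) = -12*m*(E*m + m*(2 + m*E²)) (W(m, E) = ((((E*m)*E + 2)*m + m*E)*m)*(-12) = (((m*E² + 2)*m + E*m)*m)*(-12) = (((2 + m*E²)*m + E*m)*m)*(-12) = ((m*(2 + m*E²) + E*m)*m)*(-12) = ((E*m + m*(2 + m*E²))*m)*(-12) = (m*(E*m + m*(2 + m*E²)))*(-12) = -12*m*(E*m + m*(2 + m*E²)))
8*W(-8, -1*(-9)) = 8*(12*(-8)²*(-2 - (-1)*(-9) - 1*(-8)*(-1*(-9))²)) = 8*(12*64*(-2 - 1*9 - 1*(-8)*9²)) = 8*(12*64*(-2 - 9 - 1*(-8)*81)) = 8*(12*64*(-2 - 9 + 648)) = 8*(12*64*637) = 8*489216 = 3913728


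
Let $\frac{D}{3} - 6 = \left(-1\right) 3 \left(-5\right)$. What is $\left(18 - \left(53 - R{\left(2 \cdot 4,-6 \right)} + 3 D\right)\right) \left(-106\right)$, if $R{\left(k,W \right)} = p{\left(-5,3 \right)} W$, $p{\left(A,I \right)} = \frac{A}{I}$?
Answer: $22684$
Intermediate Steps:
$D = 63$ ($D = 18 + 3 \left(-1\right) 3 \left(-5\right) = 18 + 3 \left(\left(-3\right) \left(-5\right)\right) = 18 + 3 \cdot 15 = 18 + 45 = 63$)
$R{\left(k,W \right)} = - \frac{5 W}{3}$ ($R{\left(k,W \right)} = - \frac{5}{3} W = \left(-5\right) \frac{1}{3} W = - \frac{5 W}{3}$)
$\left(18 - \left(53 - R{\left(2 \cdot 4,-6 \right)} + 3 D\right)\right) \left(-106\right) = \left(18 - 232\right) \left(-106\right) = \left(-214\right) \left(-106\right) = 22684$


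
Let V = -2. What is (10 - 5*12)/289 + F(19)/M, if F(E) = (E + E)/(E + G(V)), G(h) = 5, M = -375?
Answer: -230491/1300500 ≈ -0.17723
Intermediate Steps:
F(E) = 2*E/(5 + E) (F(E) = (E + E)/(E + 5) = (2*E)/(5 + E) = 2*E/(5 + E))
(10 - 5*12)/289 + F(19)/M = (10 - 5*12)/289 + (2*19/(5 + 19))/(-375) = (10 - 60)*(1/289) + (2*19/24)*(-1/375) = -50*1/289 + (2*19*(1/24))*(-1/375) = -50/289 + (19/12)*(-1/375) = -50/289 - 19/4500 = -230491/1300500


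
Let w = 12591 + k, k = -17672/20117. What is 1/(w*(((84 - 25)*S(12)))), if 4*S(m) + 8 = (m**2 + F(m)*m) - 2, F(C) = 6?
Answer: 40234/1539155061575 ≈ 2.6140e-8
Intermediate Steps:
k = -17672/20117 (k = -17672*1/20117 = -17672/20117 ≈ -0.87846)
S(m) = -5/2 + m**2/4 + 3*m/2 (S(m) = -2 + ((m**2 + 6*m) - 2)/4 = -2 + (-2 + m**2 + 6*m)/4 = -2 + (-1/2 + m**2/4 + 3*m/2) = -5/2 + m**2/4 + 3*m/2)
w = 253275475/20117 (w = 12591 - 17672/20117 = 253275475/20117 ≈ 12590.)
1/(w*(((84 - 25)*S(12)))) = 1/((253275475/20117)*(((84 - 25)*(-5/2 + (1/4)*12**2 + (3/2)*12)))) = 20117/(253275475*((59*(-5/2 + (1/4)*144 + 18)))) = 20117/(253275475*((59*(-5/2 + 36 + 18)))) = 20117/(253275475*((59*(103/2)))) = 20117/(253275475*(6077/2)) = (20117/253275475)*(2/6077) = 40234/1539155061575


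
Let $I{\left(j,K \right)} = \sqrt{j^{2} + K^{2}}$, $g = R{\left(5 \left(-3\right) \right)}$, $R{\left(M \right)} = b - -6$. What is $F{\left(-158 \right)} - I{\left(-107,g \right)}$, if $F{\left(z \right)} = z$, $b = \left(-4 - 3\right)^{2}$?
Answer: $-158 - \sqrt{14474} \approx -278.31$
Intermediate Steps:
$b = 49$ ($b = \left(-7\right)^{2} = 49$)
$R{\left(M \right)} = 55$ ($R{\left(M \right)} = 49 - -6 = 49 + 6 = 55$)
$g = 55$
$I{\left(j,K \right)} = \sqrt{K^{2} + j^{2}}$
$F{\left(-158 \right)} - I{\left(-107,g \right)} = -158 - \sqrt{55^{2} + \left(-107\right)^{2}} = -158 - \sqrt{3025 + 11449} = -158 - \sqrt{14474}$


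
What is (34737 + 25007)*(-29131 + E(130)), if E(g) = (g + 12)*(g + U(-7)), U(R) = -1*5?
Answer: -679946464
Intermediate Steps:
U(R) = -5
E(g) = (-5 + g)*(12 + g) (E(g) = (g + 12)*(g - 5) = (12 + g)*(-5 + g) = (-5 + g)*(12 + g))
(34737 + 25007)*(-29131 + E(130)) = (34737 + 25007)*(-29131 + (-60 + 130² + 7*130)) = 59744*(-29131 + (-60 + 16900 + 910)) = 59744*(-29131 + 17750) = 59744*(-11381) = -679946464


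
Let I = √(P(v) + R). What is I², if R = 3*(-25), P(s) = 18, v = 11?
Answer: -57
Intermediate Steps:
R = -75
I = I*√57 (I = √(18 - 75) = √(-57) = I*√57 ≈ 7.5498*I)
I² = (I*√57)² = -57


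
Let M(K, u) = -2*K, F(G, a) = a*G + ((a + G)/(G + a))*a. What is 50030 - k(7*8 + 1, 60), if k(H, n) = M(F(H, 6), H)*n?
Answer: 91790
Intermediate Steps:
F(G, a) = a + G*a (F(G, a) = G*a + ((G + a)/(G + a))*a = G*a + 1*a = G*a + a = a + G*a)
k(H, n) = n*(-12 - 12*H) (k(H, n) = (-12*(1 + H))*n = (-2*(6 + 6*H))*n = (-12 - 12*H)*n = n*(-12 - 12*H))
50030 - k(7*8 + 1, 60) = 50030 - 12*60*(-1 - (7*8 + 1)) = 50030 - 12*60*(-1 - (56 + 1)) = 50030 - 12*60*(-1 - 1*57) = 50030 - 12*60*(-1 - 57) = 50030 - 12*60*(-58) = 50030 - 1*(-41760) = 50030 + 41760 = 91790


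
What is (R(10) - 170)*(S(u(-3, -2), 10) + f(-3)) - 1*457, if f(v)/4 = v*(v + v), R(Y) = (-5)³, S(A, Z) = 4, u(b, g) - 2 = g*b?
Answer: -22877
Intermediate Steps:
u(b, g) = 2 + b*g (u(b, g) = 2 + g*b = 2 + b*g)
R(Y) = -125
f(v) = 8*v² (f(v) = 4*(v*(v + v)) = 4*(v*(2*v)) = 4*(2*v²) = 8*v²)
(R(10) - 170)*(S(u(-3, -2), 10) + f(-3)) - 1*457 = (-125 - 170)*(4 + 8*(-3)²) - 1*457 = -295*(4 + 8*9) - 457 = -295*(4 + 72) - 457 = -295*76 - 457 = -22420 - 457 = -22877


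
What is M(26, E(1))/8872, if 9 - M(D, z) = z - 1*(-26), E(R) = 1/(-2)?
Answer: -33/17744 ≈ -0.0018598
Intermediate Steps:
E(R) = -½
M(D, z) = -17 - z (M(D, z) = 9 - (z - 1*(-26)) = 9 - (z + 26) = 9 - (26 + z) = 9 + (-26 - z) = -17 - z)
M(26, E(1))/8872 = (-17 - 1*(-½))/8872 = (-17 + ½)*(1/8872) = -33/2*1/8872 = -33/17744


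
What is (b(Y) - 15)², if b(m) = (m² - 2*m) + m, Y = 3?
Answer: 81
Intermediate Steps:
b(m) = m² - m
(b(Y) - 15)² = (3*(-1 + 3) - 15)² = (3*2 - 15)² = (6 - 15)² = (-9)² = 81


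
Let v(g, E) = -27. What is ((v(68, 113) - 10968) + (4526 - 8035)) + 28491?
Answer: 13987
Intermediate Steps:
((v(68, 113) - 10968) + (4526 - 8035)) + 28491 = ((-27 - 10968) + (4526 - 8035)) + 28491 = (-10995 - 3509) + 28491 = -14504 + 28491 = 13987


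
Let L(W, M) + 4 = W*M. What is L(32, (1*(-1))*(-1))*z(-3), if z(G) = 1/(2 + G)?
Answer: -28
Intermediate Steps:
L(W, M) = -4 + M*W (L(W, M) = -4 + W*M = -4 + M*W)
L(32, (1*(-1))*(-1))*z(-3) = (-4 + ((1*(-1))*(-1))*32)/(2 - 3) = (-4 - 1*(-1)*32)/(-1) = (-4 + 1*32)*(-1) = (-4 + 32)*(-1) = 28*(-1) = -28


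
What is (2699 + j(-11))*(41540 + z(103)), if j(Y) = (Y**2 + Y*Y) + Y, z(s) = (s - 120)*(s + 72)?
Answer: 112995450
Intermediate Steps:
z(s) = (-120 + s)*(72 + s)
j(Y) = Y + 2*Y**2 (j(Y) = (Y**2 + Y**2) + Y = 2*Y**2 + Y = Y + 2*Y**2)
(2699 + j(-11))*(41540 + z(103)) = (2699 - 11*(1 + 2*(-11)))*(41540 + (-8640 + 103**2 - 48*103)) = (2699 - 11*(1 - 22))*(41540 + (-8640 + 10609 - 4944)) = (2699 - 11*(-21))*(41540 - 2975) = (2699 + 231)*38565 = 2930*38565 = 112995450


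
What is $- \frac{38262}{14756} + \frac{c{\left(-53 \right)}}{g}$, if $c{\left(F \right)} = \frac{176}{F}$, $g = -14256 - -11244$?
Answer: $- \frac{109024921}{42064086} \approx -2.5919$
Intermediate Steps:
$g = -3012$ ($g = -14256 + 11244 = -3012$)
$- \frac{38262}{14756} + \frac{c{\left(-53 \right)}}{g} = - \frac{38262}{14756} + \frac{176 \frac{1}{-53}}{-3012} = \left(-38262\right) \frac{1}{14756} + 176 \left(- \frac{1}{53}\right) \left(- \frac{1}{3012}\right) = - \frac{2733}{1054} - - \frac{44}{39909} = - \frac{2733}{1054} + \frac{44}{39909} = - \frac{109024921}{42064086}$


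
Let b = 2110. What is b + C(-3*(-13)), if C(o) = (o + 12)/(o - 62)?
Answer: 48479/23 ≈ 2107.8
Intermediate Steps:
C(o) = (12 + o)/(-62 + o)
b + C(-3*(-13)) = 2110 + (12 - 3*(-13))/(-62 - 3*(-13)) = 2110 + (12 + 39)/(-62 + 39) = 2110 + 51/(-23) = 2110 - 1/23*51 = 2110 - 51/23 = 48479/23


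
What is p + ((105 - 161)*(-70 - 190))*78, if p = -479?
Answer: 1135201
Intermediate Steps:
p + ((105 - 161)*(-70 - 190))*78 = -479 + ((105 - 161)*(-70 - 190))*78 = -479 - 56*(-260)*78 = -479 + 14560*78 = -479 + 1135680 = 1135201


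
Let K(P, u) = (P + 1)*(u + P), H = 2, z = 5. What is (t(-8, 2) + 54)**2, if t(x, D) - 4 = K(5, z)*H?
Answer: 31684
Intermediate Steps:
K(P, u) = (1 + P)*(P + u)
t(x, D) = 124 (t(x, D) = 4 + (5 + 5 + 5**2 + 5*5)*2 = 4 + (5 + 5 + 25 + 25)*2 = 4 + 60*2 = 4 + 120 = 124)
(t(-8, 2) + 54)**2 = (124 + 54)**2 = 178**2 = 31684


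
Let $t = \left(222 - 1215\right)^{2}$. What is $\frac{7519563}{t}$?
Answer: $\frac{835507}{109561} \approx 7.626$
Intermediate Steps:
$t = 986049$ ($t = \left(-993\right)^{2} = 986049$)
$\frac{7519563}{t} = \frac{7519563}{986049} = 7519563 \cdot \frac{1}{986049} = \frac{835507}{109561}$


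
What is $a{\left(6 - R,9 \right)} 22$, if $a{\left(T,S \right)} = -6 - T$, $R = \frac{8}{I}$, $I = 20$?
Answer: $- \frac{1276}{5} \approx -255.2$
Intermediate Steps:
$R = \frac{2}{5}$ ($R = \frac{8}{20} = 8 \cdot \frac{1}{20} = \frac{2}{5} \approx 0.4$)
$a{\left(6 - R,9 \right)} 22 = \left(-6 - \left(6 - \frac{2}{5}\right)\right) 22 = \left(-6 - \frac{28}{5}\right) 22 = \left(- \frac{58}{5}\right) 22 = - \frac{1276}{5}$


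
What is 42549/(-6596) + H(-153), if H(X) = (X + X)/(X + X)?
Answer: -35953/6596 ≈ -5.4507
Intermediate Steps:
H(X) = 1 (H(X) = (2*X)/((2*X)) = (2*X)*(1/(2*X)) = 1)
42549/(-6596) + H(-153) = 42549/(-6596) + 1 = 42549*(-1/6596) + 1 = -42549/6596 + 1 = -35953/6596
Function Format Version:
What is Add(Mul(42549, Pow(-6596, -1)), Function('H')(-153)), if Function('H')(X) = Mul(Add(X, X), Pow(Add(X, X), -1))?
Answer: Rational(-35953, 6596) ≈ -5.4507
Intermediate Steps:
Function('H')(X) = 1 (Function('H')(X) = Mul(Mul(2, X), Pow(Mul(2, X), -1)) = Mul(Mul(2, X), Mul(Rational(1, 2), Pow(X, -1))) = 1)
Add(Mul(42549, Pow(-6596, -1)), Function('H')(-153)) = Add(Mul(42549, Pow(-6596, -1)), 1) = Add(Mul(42549, Rational(-1, 6596)), 1) = Add(Rational(-42549, 6596), 1) = Rational(-35953, 6596)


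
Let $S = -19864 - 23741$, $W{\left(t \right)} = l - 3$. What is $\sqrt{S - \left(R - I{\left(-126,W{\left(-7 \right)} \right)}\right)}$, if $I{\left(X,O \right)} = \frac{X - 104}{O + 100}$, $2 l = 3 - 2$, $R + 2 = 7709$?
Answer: $\frac{2 i \sqrt{19512285}}{39} \approx 226.53 i$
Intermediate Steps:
$R = 7707$ ($R = -2 + 7709 = 7707$)
$l = \frac{1}{2}$ ($l = \frac{3 - 2}{2} = \frac{1}{2} \cdot 1 = \frac{1}{2} \approx 0.5$)
$W{\left(t \right)} = - \frac{5}{2}$ ($W{\left(t \right)} = \frac{1}{2} - 3 = - \frac{5}{2}$)
$I{\left(X,O \right)} = \frac{-104 + X}{100 + O}$
$S = -43605$
$\sqrt{S - \left(R - I{\left(-126,W{\left(-7 \right)} \right)}\right)} = \sqrt{-43605 - \left(7707 - \frac{-104 - 126}{100 - \frac{5}{2}}\right)} = \sqrt{-43605 - \left(7707 - \frac{1}{\frac{195}{2}} \left(-230\right)\right)} = \sqrt{-43605 + \left(\frac{2}{195} \left(-230\right) - 7707\right)} = \sqrt{-43605 - \frac{300665}{39}} = \sqrt{- \frac{2001260}{39}} = \frac{2 i \sqrt{19512285}}{39}$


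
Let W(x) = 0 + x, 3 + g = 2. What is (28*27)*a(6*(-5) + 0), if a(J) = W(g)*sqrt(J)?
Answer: -756*I*sqrt(30) ≈ -4140.8*I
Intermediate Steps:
g = -1 (g = -3 + 2 = -1)
W(x) = x
a(J) = -sqrt(J)
(28*27)*a(6*(-5) + 0) = (28*27)*(-sqrt(6*(-5) + 0)) = 756*(-sqrt(-30 + 0)) = 756*(-sqrt(-30)) = 756*(-I*sqrt(30)) = -756*I*sqrt(30)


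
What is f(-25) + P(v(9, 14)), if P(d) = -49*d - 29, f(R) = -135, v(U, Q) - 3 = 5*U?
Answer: -2516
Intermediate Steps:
v(U, Q) = 3 + 5*U
P(d) = -29 - 49*d
f(-25) + P(v(9, 14)) = -135 + (-29 - 49*(3 + 5*9)) = -135 + (-29 - 49*(3 + 45)) = -135 + (-29 - 49*48) = -135 + (-29 - 2352) = -135 - 2381 = -2516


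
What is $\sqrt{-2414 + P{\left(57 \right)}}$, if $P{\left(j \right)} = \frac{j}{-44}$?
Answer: $\frac{i \sqrt{1169003}}{22} \approx 49.146 i$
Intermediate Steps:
$P{\left(j \right)} = - \frac{j}{44}$ ($P{\left(j \right)} = j \left(- \frac{1}{44}\right) = - \frac{j}{44}$)
$\sqrt{-2414 + P{\left(57 \right)}} = \sqrt{-2414 - \frac{57}{44}} = \sqrt{- \frac{106273}{44}} = \frac{i \sqrt{1169003}}{22}$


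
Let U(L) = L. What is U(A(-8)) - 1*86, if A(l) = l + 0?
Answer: -94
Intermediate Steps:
A(l) = l
U(A(-8)) - 1*86 = -8 - 1*86 = -8 - 86 = -94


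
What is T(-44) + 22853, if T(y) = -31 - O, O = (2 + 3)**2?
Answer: 22797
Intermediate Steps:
O = 25 (O = 5**2 = 25)
T(y) = -56 (T(y) = -31 - 1*25 = -31 - 25 = -56)
T(-44) + 22853 = -56 + 22853 = 22797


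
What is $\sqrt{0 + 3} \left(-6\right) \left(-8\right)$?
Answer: $48 \sqrt{3} \approx 83.138$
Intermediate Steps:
$\sqrt{0 + 3} \left(-6\right) \left(-8\right) = \sqrt{3} \left(-6\right) \left(-8\right) = - 6 \sqrt{3} \left(-8\right) = 48 \sqrt{3}$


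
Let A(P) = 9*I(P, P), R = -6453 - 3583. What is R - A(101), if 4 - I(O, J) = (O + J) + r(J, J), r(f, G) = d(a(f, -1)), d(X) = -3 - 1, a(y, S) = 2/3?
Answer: -8290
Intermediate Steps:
R = -10036
a(y, S) = 2/3 (a(y, S) = 2*(1/3) = 2/3)
d(X) = -4
r(f, G) = -4
I(O, J) = 8 - J - O (I(O, J) = 4 - ((O + J) - 4) = 4 - ((J + O) - 4) = 4 - (-4 + J + O) = 4 + (4 - J - O) = 8 - J - O)
A(P) = 72 - 18*P (A(P) = 9*(8 - P - P) = 9*(8 - 2*P) = 72 - 18*P)
R - A(101) = -10036 - (72 - 18*101) = -10036 - (72 - 1818) = -10036 - 1*(-1746) = -10036 + 1746 = -8290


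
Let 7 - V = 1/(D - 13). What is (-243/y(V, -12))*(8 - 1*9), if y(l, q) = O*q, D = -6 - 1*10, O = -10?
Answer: 81/40 ≈ 2.0250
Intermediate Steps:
D = -16 (D = -6 - 10 = -16)
V = 204/29 (V = 7 - 1/(-16 - 13) = 7 - 1/(-29) = 7 - 1*(-1/29) = 7 + 1/29 = 204/29 ≈ 7.0345)
y(l, q) = -10*q
(-243/y(V, -12))*(8 - 1*9) = (-243/((-10*(-12))))*(8 - 1*9) = (-243/120)*(8 - 9) = -243*1/120*(-1) = -81/40*(-1) = 81/40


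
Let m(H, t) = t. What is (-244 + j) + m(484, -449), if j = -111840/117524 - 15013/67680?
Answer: -1380368143193/1988506080 ≈ -694.17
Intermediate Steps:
j = -2333429753/1988506080 (j = -111840*1/117524 - 15013*1/67680 = -27960/29381 - 15013/67680 = -2333429753/1988506080 ≈ -1.1735)
(-244 + j) + m(484, -449) = (-244 - 2333429753/1988506080) - 449 = -487528913273/1988506080 - 449 = -1380368143193/1988506080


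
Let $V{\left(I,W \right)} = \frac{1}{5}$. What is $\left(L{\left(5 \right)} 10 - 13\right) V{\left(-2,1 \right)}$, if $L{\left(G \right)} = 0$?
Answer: $- \frac{13}{5} \approx -2.6$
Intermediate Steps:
$V{\left(I,W \right)} = \frac{1}{5}$
$\left(L{\left(5 \right)} 10 - 13\right) V{\left(-2,1 \right)} = \left(0 \cdot 10 - 13\right) \frac{1}{5} = \left(0 - 13\right) \frac{1}{5} = \left(-13\right) \frac{1}{5} = - \frac{13}{5}$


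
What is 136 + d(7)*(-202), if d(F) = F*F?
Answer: -9762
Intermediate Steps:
d(F) = F²
136 + d(7)*(-202) = 136 + 7²*(-202) = 136 + 49*(-202) = 136 - 9898 = -9762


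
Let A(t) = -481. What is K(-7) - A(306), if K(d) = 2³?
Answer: 489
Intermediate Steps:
K(d) = 8
K(-7) - A(306) = 8 - 1*(-481) = 8 + 481 = 489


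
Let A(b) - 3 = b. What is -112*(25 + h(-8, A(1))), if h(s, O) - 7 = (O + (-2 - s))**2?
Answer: -14784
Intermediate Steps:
A(b) = 3 + b
h(s, O) = 7 + (-2 + O - s)**2 (h(s, O) = 7 + (O + (-2 - s))**2 = 7 + (-2 + O - s)**2)
-112*(25 + h(-8, A(1))) = -112*(25 + (7 + (2 - 8 - (3 + 1))**2)) = -112*(25 + (7 + (2 - 8 - 1*4)**2)) = -112*(25 + (7 + (2 - 8 - 4)**2)) = -112*(25 + (7 + (-10)**2)) = -112*(25 + (7 + 100)) = -112*(25 + 107) = -112*132 = -14784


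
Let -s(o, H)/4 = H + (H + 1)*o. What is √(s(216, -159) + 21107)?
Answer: √158255 ≈ 397.81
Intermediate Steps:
s(o, H) = -4*H - 4*o*(1 + H) (s(o, H) = -4*(H + (H + 1)*o) = -4*(H + (1 + H)*o) = -4*(H + o*(1 + H)) = -4*H - 4*o*(1 + H))
√(s(216, -159) + 21107) = √((-4*(-159) - 4*216 - 4*(-159)*216) + 21107) = √((636 - 864 + 137376) + 21107) = √(137148 + 21107) = √158255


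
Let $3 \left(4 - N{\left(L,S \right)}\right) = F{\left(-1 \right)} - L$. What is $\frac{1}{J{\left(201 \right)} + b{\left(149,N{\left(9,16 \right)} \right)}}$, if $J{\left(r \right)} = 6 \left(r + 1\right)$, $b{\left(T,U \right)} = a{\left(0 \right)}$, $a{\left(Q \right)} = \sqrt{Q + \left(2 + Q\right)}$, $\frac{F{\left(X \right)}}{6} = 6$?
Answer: $\frac{606}{734471} - \frac{\sqrt{2}}{1468942} \approx 0.00082412$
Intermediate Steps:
$F{\left(X \right)} = 36$ ($F{\left(X \right)} = 6 \cdot 6 = 36$)
$a{\left(Q \right)} = \sqrt{2 + 2 Q}$
$N{\left(L,S \right)} = -8 + \frac{L}{3}$ ($N{\left(L,S \right)} = 4 - \frac{36 - L}{3} = 4 + \left(-12 + \frac{L}{3}\right) = -8 + \frac{L}{3}$)
$b{\left(T,U \right)} = \sqrt{2}$ ($b{\left(T,U \right)} = \sqrt{2 + 2 \cdot 0} = \sqrt{2 + 0} = \sqrt{2}$)
$J{\left(r \right)} = 6 + 6 r$ ($J{\left(r \right)} = 6 \left(1 + r\right) = 6 + 6 r$)
$\frac{1}{J{\left(201 \right)} + b{\left(149,N{\left(9,16 \right)} \right)}} = \frac{1}{\left(6 + 6 \cdot 201\right) + \sqrt{2}} = \frac{1}{\left(6 + 1206\right) + \sqrt{2}} = \frac{1}{1212 + \sqrt{2}}$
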